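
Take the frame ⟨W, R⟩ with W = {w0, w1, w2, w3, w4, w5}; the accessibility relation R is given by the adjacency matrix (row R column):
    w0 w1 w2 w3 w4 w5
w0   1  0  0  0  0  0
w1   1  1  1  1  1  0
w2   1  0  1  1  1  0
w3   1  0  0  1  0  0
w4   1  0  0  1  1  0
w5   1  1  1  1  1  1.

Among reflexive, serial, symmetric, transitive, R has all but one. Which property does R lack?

symmetric

Reflexive: yes — every world is R-related to itself.
Serial: yes — every world has a successor (e.g. w0 R w0).
Symmetric: no — w1 R w0 but not w0 R w1.
Transitive: yes — every two-step R-path is closed by a direct edge.
Only symmetric fails.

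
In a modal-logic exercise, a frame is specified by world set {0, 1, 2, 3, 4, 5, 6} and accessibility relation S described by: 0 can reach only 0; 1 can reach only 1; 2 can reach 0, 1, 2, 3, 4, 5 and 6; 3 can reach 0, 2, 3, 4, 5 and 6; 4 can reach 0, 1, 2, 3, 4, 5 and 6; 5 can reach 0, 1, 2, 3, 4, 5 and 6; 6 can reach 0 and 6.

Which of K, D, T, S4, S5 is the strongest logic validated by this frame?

Serial (axiom D): yes — every world has a successor (e.g. 0 S 0).
Reflexive (axiom T): yes — every world is S-related to itself.
Transitive (axiom 4): no — 3 S 2 and 2 S 1, but not 3 S 1.
Euclidean (axiom 5): no — 2 S 0 and 2 S 1, but not 0 S 1.
So F validates K, D, T; S4 would additionally require S to be transitive. The strongest is T.

T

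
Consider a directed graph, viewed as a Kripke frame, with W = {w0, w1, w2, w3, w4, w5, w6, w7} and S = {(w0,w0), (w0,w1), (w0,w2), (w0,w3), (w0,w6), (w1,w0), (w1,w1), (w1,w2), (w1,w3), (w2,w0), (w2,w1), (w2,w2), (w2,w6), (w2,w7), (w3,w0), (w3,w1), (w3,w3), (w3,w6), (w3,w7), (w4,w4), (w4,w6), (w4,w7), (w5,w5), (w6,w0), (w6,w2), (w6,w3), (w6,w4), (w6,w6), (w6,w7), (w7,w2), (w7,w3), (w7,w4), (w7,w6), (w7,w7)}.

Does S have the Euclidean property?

No

Euclidean: no — w0 S w1 and w0 S w6, but not w1 S w6.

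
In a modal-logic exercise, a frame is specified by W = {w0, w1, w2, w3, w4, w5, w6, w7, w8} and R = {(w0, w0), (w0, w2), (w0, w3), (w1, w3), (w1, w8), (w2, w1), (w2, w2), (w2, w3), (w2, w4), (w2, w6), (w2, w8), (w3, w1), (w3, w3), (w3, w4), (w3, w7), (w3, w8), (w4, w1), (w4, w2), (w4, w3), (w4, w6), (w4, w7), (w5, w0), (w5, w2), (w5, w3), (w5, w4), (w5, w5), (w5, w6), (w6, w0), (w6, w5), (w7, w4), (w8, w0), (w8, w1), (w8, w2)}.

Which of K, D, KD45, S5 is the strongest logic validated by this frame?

D

Serial (axiom D): yes — every world has a successor (e.g. w0 R w0).
Euclidean (axiom 5): no — w0 R w3 and w0 R w2, but not w3 R w2.
Transitive (axiom 4): no — w0 R w2 and w2 R w1, but not w0 R w1.
Reflexive (axiom T): no — w1 is not related to itself.
So F validates K, D; KD45 would additionally require R to be Euclidean and transitive. The strongest is D.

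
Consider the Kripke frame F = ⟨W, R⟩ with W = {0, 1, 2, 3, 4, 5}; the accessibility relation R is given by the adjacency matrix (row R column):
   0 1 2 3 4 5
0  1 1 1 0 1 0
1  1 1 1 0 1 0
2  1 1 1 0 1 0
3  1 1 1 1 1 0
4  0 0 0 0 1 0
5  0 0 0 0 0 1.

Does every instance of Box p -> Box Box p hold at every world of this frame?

Yes

Axiom 4 corresponds to the accessibility relation being transitive.
Transitive: yes — every two-step R-path is closed by a direct edge.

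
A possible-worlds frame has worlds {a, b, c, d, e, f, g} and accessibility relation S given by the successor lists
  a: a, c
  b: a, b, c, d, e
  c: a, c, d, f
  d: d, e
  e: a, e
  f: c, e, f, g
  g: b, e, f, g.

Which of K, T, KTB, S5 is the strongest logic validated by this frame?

Reflexive (axiom T): yes — every world is S-related to itself.
Symmetric (axiom B): no — b S a but not a S b.
Euclidean (axiom 5): no — b S a and b S d, but not a S d.
So F validates K, T; KTB would additionally require S to be symmetric. The strongest is T.

T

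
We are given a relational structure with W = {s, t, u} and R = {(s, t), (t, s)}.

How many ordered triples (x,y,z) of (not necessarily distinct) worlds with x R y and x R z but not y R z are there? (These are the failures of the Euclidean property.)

Enumerating: (s,t,t), (t,s,s).

2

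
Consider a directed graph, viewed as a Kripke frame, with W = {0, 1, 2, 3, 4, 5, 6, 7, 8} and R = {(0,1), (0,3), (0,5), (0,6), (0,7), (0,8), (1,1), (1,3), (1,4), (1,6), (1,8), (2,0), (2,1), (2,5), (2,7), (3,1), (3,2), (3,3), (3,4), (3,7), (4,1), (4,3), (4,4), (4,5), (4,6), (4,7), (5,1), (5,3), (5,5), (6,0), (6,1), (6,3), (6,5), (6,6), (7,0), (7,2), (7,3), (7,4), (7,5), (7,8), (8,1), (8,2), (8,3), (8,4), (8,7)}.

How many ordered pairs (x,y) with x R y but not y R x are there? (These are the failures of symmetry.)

Enumerating: (0,1), (0,3), (0,5), (0,8), (2,0), (2,1), (2,5), (3,2), (4,5), (4,6), (5,1), (5,3), (6,3), (6,5), (7,5), (8,2), (8,3), (8,4).

18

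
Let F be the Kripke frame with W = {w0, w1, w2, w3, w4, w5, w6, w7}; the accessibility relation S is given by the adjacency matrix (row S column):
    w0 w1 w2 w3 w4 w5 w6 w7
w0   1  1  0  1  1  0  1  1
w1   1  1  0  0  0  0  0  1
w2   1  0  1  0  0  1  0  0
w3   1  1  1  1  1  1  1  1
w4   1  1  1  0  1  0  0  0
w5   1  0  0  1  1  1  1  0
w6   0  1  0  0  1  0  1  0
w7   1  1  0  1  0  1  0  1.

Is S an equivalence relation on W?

No

Reflexive: yes — every world is S-related to itself.
Symmetric: no — w0 S w6 but not w6 S w0.
Transitive: no — w0 S w3 and w3 S w2, but not w0 S w2.
So S is not an equivalence relation.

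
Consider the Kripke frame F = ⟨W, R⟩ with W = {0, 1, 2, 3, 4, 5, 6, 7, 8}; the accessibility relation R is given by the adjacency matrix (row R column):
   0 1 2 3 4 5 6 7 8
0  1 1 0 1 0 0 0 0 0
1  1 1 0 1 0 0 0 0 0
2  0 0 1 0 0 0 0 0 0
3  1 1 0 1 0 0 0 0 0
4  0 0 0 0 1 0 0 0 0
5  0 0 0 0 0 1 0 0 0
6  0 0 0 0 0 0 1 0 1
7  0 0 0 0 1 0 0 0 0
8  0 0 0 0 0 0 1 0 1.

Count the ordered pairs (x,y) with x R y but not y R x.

1

Enumerating: (7,4).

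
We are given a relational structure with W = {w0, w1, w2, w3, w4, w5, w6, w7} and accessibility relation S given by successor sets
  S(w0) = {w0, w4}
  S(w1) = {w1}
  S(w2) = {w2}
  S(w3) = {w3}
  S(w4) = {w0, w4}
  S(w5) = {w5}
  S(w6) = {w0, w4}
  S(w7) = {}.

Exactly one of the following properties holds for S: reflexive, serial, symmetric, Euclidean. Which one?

Euclidean

Reflexive: no — w6 is not related to itself.
Serial: no — w7 has no S-successor.
Symmetric: no — w6 S w0 but not w0 S w6.
Euclidean: yes — any two successors of a common world are S-related.
Only Euclidean holds.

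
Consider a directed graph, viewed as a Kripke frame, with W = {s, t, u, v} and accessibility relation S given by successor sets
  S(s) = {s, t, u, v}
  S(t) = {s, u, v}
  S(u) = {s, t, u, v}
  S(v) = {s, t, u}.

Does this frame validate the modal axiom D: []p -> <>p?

By correspondence theory, D is valid on a frame iff S is serial.
Serial: yes — every world has a successor (e.g. s S s).

Yes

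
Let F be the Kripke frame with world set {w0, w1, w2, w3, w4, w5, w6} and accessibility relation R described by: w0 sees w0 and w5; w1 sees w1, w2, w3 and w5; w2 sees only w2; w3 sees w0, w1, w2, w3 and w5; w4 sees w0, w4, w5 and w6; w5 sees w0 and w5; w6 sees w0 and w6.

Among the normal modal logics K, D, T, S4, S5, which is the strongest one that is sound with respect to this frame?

Serial (axiom D): yes — every world has a successor (e.g. w0 R w0).
Reflexive (axiom T): yes — every world is R-related to itself.
Transitive (axiom 4): no — w1 R w3 and w3 R w0, but not w1 R w0.
Euclidean (axiom 5): no — w1 R w2 and w1 R w3, but not w2 R w3.
So F validates K, D, T; S4 would additionally require R to be transitive. The strongest is T.

T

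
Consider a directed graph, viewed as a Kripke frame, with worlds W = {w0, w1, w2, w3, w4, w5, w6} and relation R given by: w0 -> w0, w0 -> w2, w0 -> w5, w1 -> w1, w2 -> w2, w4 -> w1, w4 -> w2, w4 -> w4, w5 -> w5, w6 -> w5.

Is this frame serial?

No

Serial: no — w3 has no R-successor.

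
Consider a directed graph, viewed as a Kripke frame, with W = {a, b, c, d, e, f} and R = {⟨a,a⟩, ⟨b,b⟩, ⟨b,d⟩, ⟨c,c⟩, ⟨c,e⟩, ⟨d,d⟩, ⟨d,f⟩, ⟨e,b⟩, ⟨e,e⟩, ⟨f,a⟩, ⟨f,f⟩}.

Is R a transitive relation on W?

Transitive: no — b R d and d R f, but not b R f.

No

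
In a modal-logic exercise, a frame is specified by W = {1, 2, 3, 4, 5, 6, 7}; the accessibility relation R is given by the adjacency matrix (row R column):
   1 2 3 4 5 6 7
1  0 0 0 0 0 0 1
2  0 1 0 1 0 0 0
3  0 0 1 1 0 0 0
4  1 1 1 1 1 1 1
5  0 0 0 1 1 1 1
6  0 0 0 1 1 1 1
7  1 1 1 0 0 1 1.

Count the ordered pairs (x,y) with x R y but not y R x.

5

Enumerating: (4,1), (4,7), (5,7), (7,2), (7,3).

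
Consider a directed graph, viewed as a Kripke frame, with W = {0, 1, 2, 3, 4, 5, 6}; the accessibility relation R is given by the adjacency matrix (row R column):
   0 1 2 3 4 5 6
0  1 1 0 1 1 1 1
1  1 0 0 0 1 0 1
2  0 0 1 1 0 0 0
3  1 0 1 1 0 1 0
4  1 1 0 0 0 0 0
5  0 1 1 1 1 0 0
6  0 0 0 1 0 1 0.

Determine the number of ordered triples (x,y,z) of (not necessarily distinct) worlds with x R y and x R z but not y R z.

Enumerating: (0,1,1), (0,1,3), (0,1,5), (0,3,1), (0,3,4), (0,3,6), (0,4,3), (0,4,4), (0,4,5), (0,4,6), (0,5,0), (0,5,5), … and 27 more.
Total: 39.

39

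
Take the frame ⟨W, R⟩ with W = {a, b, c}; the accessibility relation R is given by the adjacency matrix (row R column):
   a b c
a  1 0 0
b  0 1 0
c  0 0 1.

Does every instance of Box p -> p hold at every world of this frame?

Yes

The schema T characterises exactly the reflexive frames.
Reflexive: yes — every world is R-related to itself.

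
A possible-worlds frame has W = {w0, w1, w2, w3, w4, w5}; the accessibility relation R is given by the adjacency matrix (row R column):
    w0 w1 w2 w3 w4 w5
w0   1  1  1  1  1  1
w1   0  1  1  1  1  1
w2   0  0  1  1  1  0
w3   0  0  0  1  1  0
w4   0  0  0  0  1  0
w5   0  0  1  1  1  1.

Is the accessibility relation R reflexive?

Yes

Reflexive: yes — every world is R-related to itself.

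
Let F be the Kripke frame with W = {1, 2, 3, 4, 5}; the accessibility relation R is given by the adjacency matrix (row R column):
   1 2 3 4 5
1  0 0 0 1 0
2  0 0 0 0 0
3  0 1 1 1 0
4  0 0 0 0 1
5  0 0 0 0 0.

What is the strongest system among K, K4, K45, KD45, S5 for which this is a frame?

Transitive (axiom 4): no — 1 R 4 and 4 R 5, but not 1 R 5.
Euclidean (axiom 5): no — 3 R 2 and 3 R 4, but not 2 R 4.
Serial (axiom D): no — 2 has no R-successor.
Reflexive (axiom T): no — 1 is not related to itself.
So F validates K; K4 would additionally require R to be transitive. The strongest is K.

K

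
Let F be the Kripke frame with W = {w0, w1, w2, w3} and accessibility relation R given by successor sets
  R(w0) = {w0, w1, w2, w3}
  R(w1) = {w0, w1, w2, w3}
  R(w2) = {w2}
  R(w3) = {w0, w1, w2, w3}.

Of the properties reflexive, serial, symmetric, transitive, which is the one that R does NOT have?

Reflexive: yes — every world is R-related to itself.
Serial: yes — every world has a successor (e.g. w0 R w0).
Symmetric: no — w0 R w2 but not w2 R w0.
Transitive: yes — every two-step R-path is closed by a direct edge.
Only symmetric fails.

symmetric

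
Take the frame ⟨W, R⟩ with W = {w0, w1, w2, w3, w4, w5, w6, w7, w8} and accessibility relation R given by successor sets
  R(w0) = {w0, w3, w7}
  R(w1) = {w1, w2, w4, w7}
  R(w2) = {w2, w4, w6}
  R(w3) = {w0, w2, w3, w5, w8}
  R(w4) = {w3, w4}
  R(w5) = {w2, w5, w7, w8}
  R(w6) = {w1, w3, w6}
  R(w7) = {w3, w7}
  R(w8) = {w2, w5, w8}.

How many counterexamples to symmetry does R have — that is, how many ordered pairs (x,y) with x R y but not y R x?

Enumerating: (w0,w7), (w1,w2), (w1,w4), (w1,w7), (w2,w4), (w2,w6), (w3,w2), (w3,w5), (w3,w8), (w4,w3), (w5,w2), (w5,w7), (w6,w1), (w6,w3), (w7,w3), (w8,w2).

16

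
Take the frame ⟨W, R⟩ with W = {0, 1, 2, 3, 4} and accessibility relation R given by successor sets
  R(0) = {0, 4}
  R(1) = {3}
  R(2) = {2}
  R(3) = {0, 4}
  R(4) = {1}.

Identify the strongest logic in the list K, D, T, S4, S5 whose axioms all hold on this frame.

D

Serial (axiom D): yes — every world has a successor (e.g. 0 R 0).
Reflexive (axiom T): no — 1 is not related to itself.
Transitive (axiom 4): no — 0 R 4 and 4 R 1, but not 0 R 1.
Euclidean (axiom 5): no — 3 R 4 and 3 R 0, but not 4 R 0.
So F validates K, D; T would additionally require R to be reflexive. The strongest is D.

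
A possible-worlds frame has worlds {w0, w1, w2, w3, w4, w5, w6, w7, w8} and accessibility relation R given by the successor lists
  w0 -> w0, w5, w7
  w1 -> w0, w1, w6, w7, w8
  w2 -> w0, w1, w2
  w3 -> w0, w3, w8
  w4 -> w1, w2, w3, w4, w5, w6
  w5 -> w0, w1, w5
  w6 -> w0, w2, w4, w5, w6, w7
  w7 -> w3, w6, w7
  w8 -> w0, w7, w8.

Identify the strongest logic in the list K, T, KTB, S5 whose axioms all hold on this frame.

T

Reflexive (axiom T): yes — every world is R-related to itself.
Symmetric (axiom B): no — w0 R w7 but not w7 R w0.
Euclidean (axiom 5): no — w0 R w5 and w0 R w7, but not w5 R w7.
So F validates K, T; KTB would additionally require R to be symmetric. The strongest is T.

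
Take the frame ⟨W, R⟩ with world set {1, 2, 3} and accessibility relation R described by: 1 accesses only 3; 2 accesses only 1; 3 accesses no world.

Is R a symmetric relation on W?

No

Symmetric: no — 1 R 3 but not 3 R 1.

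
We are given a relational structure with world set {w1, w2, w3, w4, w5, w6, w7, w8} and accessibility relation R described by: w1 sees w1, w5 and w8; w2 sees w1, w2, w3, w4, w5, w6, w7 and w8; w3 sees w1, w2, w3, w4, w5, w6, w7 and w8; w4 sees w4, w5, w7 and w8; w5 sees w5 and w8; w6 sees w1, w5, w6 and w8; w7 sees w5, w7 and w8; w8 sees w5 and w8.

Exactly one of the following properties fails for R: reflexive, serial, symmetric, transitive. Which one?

Reflexive: yes — every world is R-related to itself.
Serial: yes — every world has a successor (e.g. w1 R w1).
Symmetric: no — w1 R w5 but not w5 R w1.
Transitive: yes — every two-step R-path is closed by a direct edge.
Only symmetric fails.

symmetric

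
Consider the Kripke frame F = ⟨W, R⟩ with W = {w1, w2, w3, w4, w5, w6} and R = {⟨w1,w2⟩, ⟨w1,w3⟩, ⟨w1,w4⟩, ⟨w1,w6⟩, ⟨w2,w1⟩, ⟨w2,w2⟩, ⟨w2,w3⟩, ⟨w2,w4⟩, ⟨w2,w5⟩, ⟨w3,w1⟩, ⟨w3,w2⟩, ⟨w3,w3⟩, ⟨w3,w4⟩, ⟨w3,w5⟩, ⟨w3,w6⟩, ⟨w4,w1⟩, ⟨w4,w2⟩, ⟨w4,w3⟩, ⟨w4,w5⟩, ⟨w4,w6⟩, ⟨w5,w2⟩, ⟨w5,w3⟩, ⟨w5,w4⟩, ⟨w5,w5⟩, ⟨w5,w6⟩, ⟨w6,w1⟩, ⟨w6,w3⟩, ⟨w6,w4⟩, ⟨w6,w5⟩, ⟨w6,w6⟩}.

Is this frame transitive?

No

Transitive: no — w1 R w2 and w2 R w5, but not w1 R w5.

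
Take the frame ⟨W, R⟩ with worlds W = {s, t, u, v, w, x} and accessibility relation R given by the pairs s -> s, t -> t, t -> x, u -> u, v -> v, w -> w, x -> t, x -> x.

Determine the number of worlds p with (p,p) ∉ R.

0

R is reflexive; there are no such worlds.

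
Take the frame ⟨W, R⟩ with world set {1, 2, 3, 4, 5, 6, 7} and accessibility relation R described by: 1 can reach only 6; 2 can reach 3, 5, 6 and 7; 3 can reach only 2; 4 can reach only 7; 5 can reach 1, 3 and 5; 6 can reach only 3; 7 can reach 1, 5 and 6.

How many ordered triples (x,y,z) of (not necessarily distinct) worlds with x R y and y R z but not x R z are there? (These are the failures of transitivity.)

Enumerating: (1,6,3), (2,3,2), (2,5,1), (2,7,1), (3,2,3), (3,2,5), (3,2,6), (3,2,7), (4,7,1), (4,7,5), (4,7,6), (5,1,6), (5,3,2), (6,3,2), (7,5,3), (7,6,3).

16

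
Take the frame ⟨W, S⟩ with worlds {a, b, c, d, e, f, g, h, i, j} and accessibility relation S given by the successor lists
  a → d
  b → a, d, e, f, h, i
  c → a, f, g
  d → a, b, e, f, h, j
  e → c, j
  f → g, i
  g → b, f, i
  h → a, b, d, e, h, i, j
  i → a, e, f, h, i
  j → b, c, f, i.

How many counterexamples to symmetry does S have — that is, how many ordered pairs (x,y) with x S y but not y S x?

23

Enumerating: (b,a), (b,e), (b,f), (b,i), (c,a), (c,f), (c,g), (d,e), (d,f), (d,j), (e,c), (e,j), … and 11 more.
Total: 23.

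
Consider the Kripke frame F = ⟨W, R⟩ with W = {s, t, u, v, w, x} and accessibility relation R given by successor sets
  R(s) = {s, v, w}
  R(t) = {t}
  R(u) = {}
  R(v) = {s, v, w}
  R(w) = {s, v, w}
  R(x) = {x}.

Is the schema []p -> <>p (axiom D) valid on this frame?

No

The schema D characterises exactly the serial frames.
Serial: no — u has no R-successor.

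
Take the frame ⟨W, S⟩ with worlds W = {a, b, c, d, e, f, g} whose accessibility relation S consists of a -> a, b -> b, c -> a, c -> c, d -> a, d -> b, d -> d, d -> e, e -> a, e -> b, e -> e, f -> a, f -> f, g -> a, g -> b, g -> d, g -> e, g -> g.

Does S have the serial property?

Serial: yes — every world has a successor (e.g. a S a).

Yes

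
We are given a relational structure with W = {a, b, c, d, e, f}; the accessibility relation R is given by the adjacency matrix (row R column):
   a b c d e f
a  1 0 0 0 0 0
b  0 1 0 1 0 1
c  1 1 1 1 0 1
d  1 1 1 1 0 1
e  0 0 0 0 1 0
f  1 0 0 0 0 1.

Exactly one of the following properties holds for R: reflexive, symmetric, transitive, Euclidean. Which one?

reflexive

Reflexive: yes — every world is R-related to itself.
Symmetric: no — b R f but not f R b.
Transitive: no — b R d and d R a, but not b R a.
Euclidean: no — b R f and b R d, but not f R d.
Only reflexive holds.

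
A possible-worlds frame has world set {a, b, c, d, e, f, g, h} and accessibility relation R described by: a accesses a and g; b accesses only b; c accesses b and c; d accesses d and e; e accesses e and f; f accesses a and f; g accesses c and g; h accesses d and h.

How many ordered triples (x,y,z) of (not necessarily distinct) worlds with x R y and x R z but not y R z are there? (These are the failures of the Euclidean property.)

Enumerating: (a,g,a), (c,b,c), (d,e,d), (e,f,e), (f,a,f), (g,c,g), (h,d,h).

7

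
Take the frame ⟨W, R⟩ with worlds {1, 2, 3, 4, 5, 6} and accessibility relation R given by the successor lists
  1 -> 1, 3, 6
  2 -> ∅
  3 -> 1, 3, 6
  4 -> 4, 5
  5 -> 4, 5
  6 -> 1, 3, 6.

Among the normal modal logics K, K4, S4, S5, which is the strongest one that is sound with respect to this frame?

Transitive (axiom 4): yes — every two-step R-path is closed by a direct edge.
Reflexive (axiom T): no — 2 is not related to itself.
Euclidean (axiom 5): yes — any two successors of a common world are R-related.
So F validates K, K4; S4 would additionally require R to be reflexive. The strongest is K4.

K4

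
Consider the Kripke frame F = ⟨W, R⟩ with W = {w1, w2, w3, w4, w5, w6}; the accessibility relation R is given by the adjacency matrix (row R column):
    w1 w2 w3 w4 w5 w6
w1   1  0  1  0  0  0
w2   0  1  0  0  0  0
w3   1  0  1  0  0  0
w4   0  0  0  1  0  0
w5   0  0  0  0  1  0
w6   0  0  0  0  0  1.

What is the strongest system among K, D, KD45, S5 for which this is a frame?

S5

Serial (axiom D): yes — every world has a successor (e.g. w1 R w1).
Euclidean (axiom 5): yes — any two successors of a common world are R-related.
Transitive (axiom 4): yes — every two-step R-path is closed by a direct edge.
Reflexive (axiom T): yes — every world is R-related to itself.
So F validates K, D, KD45, S5. The strongest is S5.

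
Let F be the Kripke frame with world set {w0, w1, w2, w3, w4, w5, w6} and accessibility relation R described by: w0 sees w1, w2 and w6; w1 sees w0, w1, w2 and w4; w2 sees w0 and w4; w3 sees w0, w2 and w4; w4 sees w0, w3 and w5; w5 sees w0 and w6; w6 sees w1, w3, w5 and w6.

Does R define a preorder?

No

Reflexive: no — w0 is not related to itself.
Transitive: no — w0 R w1 and w1 R w4, but not w0 R w4.
So R is not a preorder.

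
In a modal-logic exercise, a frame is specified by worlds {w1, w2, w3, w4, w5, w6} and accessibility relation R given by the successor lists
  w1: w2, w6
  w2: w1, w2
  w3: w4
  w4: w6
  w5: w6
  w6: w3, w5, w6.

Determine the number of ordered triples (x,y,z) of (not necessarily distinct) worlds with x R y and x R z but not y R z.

9

Enumerating: (w1,w2,w6), (w1,w6,w2), (w2,w1,w1), (w3,w4,w4), (w6,w3,w3), (w6,w3,w5), (w6,w3,w6), (w6,w5,w3), (w6,w5,w5).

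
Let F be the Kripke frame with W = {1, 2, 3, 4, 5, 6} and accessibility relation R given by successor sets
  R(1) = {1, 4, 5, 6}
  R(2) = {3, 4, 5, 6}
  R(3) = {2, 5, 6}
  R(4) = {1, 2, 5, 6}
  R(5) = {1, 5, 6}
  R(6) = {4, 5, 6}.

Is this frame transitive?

No

Transitive: no — 1 R 4 and 4 R 2, but not 1 R 2.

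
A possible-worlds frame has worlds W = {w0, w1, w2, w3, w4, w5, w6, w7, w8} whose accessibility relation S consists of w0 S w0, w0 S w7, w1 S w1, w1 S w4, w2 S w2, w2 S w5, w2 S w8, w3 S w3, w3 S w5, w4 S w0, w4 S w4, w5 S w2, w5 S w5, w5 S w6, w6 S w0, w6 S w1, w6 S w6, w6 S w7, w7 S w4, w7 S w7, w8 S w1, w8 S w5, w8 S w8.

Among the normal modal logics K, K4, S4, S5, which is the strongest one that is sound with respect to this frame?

K

Transitive (axiom 4): no — w0 S w7 and w7 S w4, but not w0 S w4.
Reflexive (axiom T): yes — every world is S-related to itself.
Euclidean (axiom 5): no — w2 S w5 and w2 S w8, but not w5 S w8.
So F validates K; K4 would additionally require S to be transitive. The strongest is K.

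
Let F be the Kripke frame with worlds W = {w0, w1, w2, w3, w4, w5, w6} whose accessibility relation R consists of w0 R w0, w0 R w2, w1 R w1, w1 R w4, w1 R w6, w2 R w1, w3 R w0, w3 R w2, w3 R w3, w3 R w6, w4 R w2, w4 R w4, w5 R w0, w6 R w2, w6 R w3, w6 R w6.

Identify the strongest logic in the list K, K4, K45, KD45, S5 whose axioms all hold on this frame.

Transitive (axiom 4): no — w0 R w2 and w2 R w1, but not w0 R w1.
Euclidean (axiom 5): no — w1 R w4 and w1 R w6, but not w4 R w6.
Serial (axiom D): yes — every world has a successor (e.g. w0 R w0).
Reflexive (axiom T): no — w2 is not related to itself.
So F validates K; K4 would additionally require R to be transitive. The strongest is K.

K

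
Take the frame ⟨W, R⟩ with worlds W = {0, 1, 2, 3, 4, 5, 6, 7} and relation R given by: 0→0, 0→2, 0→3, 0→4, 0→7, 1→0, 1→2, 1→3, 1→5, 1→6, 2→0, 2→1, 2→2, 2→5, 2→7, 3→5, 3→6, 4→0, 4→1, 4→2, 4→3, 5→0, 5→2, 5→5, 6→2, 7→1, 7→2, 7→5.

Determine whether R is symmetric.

No

Symmetric: no — 0 R 3 but not 3 R 0.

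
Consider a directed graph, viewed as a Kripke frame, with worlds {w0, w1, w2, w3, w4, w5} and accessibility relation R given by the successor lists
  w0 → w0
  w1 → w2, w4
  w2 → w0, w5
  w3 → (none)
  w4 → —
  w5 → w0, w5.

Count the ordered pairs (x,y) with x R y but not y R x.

5

Enumerating: (w1,w2), (w1,w4), (w2,w0), (w2,w5), (w5,w0).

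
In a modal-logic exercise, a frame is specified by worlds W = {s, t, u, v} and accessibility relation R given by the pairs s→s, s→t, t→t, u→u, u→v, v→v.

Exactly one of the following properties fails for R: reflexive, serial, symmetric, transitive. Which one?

Reflexive: yes — every world is R-related to itself.
Serial: yes — every world has a successor (e.g. s R s).
Symmetric: no — s R t but not t R s.
Transitive: yes — every two-step R-path is closed by a direct edge.
Only symmetric fails.

symmetric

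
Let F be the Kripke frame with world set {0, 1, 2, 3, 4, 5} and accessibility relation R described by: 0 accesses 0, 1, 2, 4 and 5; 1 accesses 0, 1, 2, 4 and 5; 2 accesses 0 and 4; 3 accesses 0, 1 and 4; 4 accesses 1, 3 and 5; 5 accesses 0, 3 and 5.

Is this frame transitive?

No

Transitive: no — 0 R 4 and 4 R 3, but not 0 R 3.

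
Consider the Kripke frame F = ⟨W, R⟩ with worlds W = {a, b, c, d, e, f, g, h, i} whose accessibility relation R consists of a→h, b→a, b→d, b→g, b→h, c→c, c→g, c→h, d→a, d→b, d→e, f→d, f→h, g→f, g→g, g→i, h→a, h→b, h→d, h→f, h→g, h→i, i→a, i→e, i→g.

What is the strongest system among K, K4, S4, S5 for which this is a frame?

Transitive (axiom 4): no — a R h and h R b, but not a R b.
Reflexive (axiom T): no — a is not related to itself.
Euclidean (axiom 5): no — b R a and b R d, but not a R d.
So F validates K; K4 would additionally require R to be transitive. The strongest is K.

K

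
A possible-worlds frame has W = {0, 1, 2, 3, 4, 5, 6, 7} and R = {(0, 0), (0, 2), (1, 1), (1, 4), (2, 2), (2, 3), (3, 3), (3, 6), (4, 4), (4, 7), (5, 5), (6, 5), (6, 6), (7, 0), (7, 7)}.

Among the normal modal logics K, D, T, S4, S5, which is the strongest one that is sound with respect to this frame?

Serial (axiom D): yes — every world has a successor (e.g. 0 R 0).
Reflexive (axiom T): yes — every world is R-related to itself.
Transitive (axiom 4): no — 0 R 2 and 2 R 3, but not 0 R 3.
Euclidean (axiom 5): no — 0 R 2 and 0 R 0, but not 2 R 0.
So F validates K, D, T; S4 would additionally require R to be transitive. The strongest is T.

T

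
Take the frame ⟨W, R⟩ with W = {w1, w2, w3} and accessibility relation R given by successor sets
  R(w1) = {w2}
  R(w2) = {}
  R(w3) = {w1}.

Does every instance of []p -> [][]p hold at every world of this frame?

No

Axiom 4 corresponds to the accessibility relation being transitive.
Transitive: no — w3 R w1 and w1 R w2, but not w3 R w2.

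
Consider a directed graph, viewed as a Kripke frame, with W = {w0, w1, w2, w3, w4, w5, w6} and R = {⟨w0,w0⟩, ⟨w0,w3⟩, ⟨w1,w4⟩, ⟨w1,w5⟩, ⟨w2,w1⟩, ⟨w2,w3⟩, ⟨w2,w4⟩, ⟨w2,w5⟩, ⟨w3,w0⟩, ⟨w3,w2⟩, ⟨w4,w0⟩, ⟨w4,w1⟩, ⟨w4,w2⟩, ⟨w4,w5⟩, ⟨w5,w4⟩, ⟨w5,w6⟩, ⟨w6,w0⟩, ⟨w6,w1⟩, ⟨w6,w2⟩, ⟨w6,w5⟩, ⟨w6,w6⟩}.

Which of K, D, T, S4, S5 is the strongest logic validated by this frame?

Serial (axiom D): yes — every world has a successor (e.g. w0 R w0).
Reflexive (axiom T): no — w1 is not related to itself.
Transitive (axiom 4): no — w0 R w3 and w3 R w2, but not w0 R w2.
Euclidean (axiom 5): no — w2 R w1 and w2 R w3, but not w1 R w3.
So F validates K, D; T would additionally require R to be reflexive. The strongest is D.

D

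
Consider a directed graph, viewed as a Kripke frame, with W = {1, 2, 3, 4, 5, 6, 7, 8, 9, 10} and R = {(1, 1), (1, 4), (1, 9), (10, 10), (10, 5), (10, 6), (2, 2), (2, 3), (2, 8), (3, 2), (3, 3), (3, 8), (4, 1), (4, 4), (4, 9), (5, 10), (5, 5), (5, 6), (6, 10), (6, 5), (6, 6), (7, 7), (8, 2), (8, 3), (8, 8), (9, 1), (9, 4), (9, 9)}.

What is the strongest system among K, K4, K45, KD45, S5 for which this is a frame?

Transitive (axiom 4): yes — every two-step R-path is closed by a direct edge.
Euclidean (axiom 5): yes — any two successors of a common world are R-related.
Serial (axiom D): yes — every world has a successor (e.g. 1 R 1).
Reflexive (axiom T): yes — every world is R-related to itself.
So F validates K, K4, K45, KD45, S5. The strongest is S5.

S5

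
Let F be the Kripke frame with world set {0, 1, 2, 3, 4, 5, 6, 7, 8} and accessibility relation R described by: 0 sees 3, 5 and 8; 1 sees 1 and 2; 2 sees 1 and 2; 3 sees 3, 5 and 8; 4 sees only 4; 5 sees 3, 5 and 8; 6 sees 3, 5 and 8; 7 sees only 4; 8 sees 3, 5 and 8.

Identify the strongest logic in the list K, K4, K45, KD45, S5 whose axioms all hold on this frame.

Transitive (axiom 4): yes — every two-step R-path is closed by a direct edge.
Euclidean (axiom 5): yes — any two successors of a common world are R-related.
Serial (axiom D): yes — every world has a successor (e.g. 0 R 3).
Reflexive (axiom T): no — 0 is not related to itself.
So F validates K, K4, K45, KD45; S5 would additionally require R to be reflexive. The strongest is KD45.

KD45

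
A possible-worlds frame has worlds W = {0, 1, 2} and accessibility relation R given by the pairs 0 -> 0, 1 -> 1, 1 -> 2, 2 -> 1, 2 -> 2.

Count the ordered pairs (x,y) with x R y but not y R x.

R is symmetric; there are no such tuples.

0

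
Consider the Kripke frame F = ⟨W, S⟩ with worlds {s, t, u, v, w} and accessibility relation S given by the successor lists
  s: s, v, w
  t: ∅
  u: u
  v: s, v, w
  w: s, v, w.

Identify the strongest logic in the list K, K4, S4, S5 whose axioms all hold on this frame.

K4

Transitive (axiom 4): yes — every two-step S-path is closed by a direct edge.
Reflexive (axiom T): no — t is not related to itself.
Euclidean (axiom 5): yes — any two successors of a common world are S-related.
So F validates K, K4; S4 would additionally require S to be reflexive. The strongest is K4.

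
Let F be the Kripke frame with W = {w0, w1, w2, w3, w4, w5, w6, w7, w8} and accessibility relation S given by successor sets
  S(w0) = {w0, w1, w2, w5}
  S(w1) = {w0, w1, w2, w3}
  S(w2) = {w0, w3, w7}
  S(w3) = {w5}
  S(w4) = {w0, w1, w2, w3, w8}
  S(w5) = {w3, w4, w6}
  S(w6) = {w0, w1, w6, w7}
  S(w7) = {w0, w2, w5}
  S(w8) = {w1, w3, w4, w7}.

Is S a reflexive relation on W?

Reflexive: no — w2 is not related to itself.

No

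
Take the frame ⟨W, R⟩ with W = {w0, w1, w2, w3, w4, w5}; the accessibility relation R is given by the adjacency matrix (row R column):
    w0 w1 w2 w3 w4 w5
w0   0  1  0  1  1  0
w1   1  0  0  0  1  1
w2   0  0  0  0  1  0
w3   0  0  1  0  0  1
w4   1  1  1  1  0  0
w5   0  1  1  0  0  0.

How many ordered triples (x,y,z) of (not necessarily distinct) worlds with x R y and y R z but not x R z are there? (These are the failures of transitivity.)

Enumerating: (w0,w1,w0), (w0,w1,w5), (w0,w3,w2), (w0,w3,w5), (w0,w4,w0), (w0,w4,w2), (w1,w0,w1), (w1,w0,w3), (w1,w4,w1), (w1,w4,w2), (w1,w4,w3), (w1,w5,w1), … and 16 more.
Total: 28.

28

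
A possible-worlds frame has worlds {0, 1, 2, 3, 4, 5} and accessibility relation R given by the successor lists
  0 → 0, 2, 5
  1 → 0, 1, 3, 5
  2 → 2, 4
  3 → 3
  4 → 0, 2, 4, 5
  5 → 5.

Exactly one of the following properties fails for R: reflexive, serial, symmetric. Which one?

Reflexive: yes — every world is R-related to itself.
Serial: yes — every world has a successor (e.g. 0 R 0).
Symmetric: no — 0 R 2 but not 2 R 0.
Only symmetric fails.

symmetric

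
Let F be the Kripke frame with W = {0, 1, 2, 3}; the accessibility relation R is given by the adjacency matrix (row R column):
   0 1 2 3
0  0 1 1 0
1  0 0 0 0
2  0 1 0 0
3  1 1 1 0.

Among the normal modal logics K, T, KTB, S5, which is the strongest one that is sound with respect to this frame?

Reflexive (axiom T): no — 0 is not related to itself.
Symmetric (axiom B): no — 0 R 1 but not 1 R 0.
Euclidean (axiom 5): no — 0 R 1 and 0 R 2, but not 1 R 2.
So F validates K; T would additionally require R to be reflexive. The strongest is K.

K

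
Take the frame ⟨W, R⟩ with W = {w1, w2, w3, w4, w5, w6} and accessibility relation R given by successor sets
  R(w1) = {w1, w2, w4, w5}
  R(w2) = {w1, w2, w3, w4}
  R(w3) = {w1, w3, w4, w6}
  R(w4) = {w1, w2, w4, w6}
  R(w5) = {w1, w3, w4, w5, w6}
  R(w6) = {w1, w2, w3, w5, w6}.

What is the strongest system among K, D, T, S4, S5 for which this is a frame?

T

Serial (axiom D): yes — every world has a successor (e.g. w1 R w1).
Reflexive (axiom T): yes — every world is R-related to itself.
Transitive (axiom 4): no — w1 R w2 and w2 R w3, but not w1 R w3.
Euclidean (axiom 5): no — w1 R w2 and w1 R w5, but not w2 R w5.
So F validates K, D, T; S4 would additionally require R to be transitive. The strongest is T.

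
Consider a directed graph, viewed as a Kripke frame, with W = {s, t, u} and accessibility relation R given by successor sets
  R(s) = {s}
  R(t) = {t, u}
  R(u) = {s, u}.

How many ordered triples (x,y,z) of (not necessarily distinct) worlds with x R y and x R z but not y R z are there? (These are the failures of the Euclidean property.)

Enumerating: (t,u,t), (u,s,u).

2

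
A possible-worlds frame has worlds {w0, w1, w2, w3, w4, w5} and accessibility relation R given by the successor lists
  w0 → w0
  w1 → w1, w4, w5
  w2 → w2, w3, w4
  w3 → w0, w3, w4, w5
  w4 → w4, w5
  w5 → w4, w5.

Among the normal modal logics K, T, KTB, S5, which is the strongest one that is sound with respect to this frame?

Reflexive (axiom T): yes — every world is R-related to itself.
Symmetric (axiom B): no — w1 R w4 but not w4 R w1.
Euclidean (axiom 5): no — w2 R w4 and w2 R w3, but not w4 R w3.
So F validates K, T; KTB would additionally require R to be symmetric. The strongest is T.

T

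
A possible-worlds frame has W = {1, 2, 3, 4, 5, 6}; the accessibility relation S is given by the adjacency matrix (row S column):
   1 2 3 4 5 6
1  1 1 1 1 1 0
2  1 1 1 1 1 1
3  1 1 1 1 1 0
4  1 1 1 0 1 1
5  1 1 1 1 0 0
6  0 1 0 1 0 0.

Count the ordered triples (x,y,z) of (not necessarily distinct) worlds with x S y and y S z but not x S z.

Enumerating: (1,2,6), (1,4,6), (3,2,6), (3,4,6), (4,1,4), (4,2,4), (4,3,4), (4,5,4), (4,6,4), (5,1,5), (5,2,5), (5,2,6), … and 11 more.
Total: 23.

23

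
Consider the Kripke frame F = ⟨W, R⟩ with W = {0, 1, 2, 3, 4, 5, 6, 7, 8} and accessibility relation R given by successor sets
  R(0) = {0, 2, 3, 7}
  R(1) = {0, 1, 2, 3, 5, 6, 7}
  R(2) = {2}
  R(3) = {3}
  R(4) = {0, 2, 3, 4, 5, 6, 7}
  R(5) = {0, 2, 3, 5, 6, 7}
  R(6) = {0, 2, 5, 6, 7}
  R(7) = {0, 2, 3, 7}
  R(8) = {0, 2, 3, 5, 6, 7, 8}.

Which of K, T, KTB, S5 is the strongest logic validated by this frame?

Reflexive (axiom T): yes — every world is R-related to itself.
Symmetric (axiom B): no — 0 R 2 but not 2 R 0.
Euclidean (axiom 5): no — 0 R 2 and 0 R 3, but not 2 R 3.
So F validates K, T; KTB would additionally require R to be symmetric. The strongest is T.

T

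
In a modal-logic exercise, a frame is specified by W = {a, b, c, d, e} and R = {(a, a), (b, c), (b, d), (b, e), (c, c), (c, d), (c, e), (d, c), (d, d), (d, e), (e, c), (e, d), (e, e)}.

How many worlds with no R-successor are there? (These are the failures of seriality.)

R is serial; there are no such worlds.

0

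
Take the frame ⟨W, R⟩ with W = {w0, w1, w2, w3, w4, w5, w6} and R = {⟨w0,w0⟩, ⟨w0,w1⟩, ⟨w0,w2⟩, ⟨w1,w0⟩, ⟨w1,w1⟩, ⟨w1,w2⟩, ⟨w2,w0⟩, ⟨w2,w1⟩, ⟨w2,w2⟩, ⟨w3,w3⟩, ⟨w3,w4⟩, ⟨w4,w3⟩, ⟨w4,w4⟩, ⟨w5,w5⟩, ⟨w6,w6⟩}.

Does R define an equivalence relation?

Reflexive: yes — every world is R-related to itself.
Symmetric: yes — every pair in R has its reverse in R.
Transitive: yes — every two-step R-path is closed by a direct edge.
So R is an equivalence relation.

Yes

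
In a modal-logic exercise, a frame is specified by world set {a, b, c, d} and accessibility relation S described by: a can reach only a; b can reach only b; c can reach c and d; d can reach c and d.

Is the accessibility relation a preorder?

Yes

Reflexive: yes — every world is S-related to itself.
Transitive: yes — every two-step S-path is closed by a direct edge.
So S is a preorder.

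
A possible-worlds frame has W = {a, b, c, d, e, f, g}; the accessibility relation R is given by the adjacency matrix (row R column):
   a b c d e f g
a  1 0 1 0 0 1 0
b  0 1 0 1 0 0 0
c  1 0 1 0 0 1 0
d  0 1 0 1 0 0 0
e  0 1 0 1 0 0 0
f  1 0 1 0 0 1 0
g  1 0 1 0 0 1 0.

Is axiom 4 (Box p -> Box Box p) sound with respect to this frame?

Yes

By correspondence theory, 4 is valid on a frame iff R is transitive.
Transitive: yes — every two-step R-path is closed by a direct edge.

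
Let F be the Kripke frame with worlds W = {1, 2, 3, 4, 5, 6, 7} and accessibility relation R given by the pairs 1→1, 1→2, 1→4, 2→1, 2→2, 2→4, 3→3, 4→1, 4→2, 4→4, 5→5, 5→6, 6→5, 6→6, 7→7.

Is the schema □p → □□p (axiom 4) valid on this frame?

Yes

The schema 4 characterises exactly the transitive frames.
Transitive: yes — every two-step R-path is closed by a direct edge.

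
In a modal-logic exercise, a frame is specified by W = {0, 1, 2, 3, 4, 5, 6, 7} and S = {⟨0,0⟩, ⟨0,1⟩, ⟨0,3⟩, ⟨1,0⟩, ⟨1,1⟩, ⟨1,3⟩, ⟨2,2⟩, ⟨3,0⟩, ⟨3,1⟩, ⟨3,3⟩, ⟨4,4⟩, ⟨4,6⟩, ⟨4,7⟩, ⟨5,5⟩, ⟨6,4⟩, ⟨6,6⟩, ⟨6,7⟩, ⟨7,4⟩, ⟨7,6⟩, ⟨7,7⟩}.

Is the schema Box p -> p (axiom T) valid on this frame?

Yes

Axiom T corresponds to the accessibility relation being reflexive.
Reflexive: yes — every world is S-related to itself.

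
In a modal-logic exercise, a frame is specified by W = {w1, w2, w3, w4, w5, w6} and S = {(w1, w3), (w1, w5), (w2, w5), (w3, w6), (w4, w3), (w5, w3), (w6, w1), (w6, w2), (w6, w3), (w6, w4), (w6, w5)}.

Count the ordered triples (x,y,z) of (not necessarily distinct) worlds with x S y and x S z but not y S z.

Enumerating: (w1,w3,w3), (w1,w3,w5), (w1,w5,w5), (w2,w5,w5), (w3,w6,w6), (w4,w3,w3), (w5,w3,w3), (w6,w1,w1), (w6,w1,w2), (w6,w1,w4), (w6,w2,w1), (w6,w2,w2), … and 15 more.
Total: 27.

27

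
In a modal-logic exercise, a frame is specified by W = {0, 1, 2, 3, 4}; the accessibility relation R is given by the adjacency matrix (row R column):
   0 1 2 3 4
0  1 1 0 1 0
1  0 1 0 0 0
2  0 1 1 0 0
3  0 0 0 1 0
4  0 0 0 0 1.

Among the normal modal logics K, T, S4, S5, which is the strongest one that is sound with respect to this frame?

S4

Reflexive (axiom T): yes — every world is R-related to itself.
Transitive (axiom 4): yes — every two-step R-path is closed by a direct edge.
Euclidean (axiom 5): no — 0 R 1 and 0 R 3, but not 1 R 3.
So F validates K, T, S4; S5 would additionally require R to be Euclidean. The strongest is S4.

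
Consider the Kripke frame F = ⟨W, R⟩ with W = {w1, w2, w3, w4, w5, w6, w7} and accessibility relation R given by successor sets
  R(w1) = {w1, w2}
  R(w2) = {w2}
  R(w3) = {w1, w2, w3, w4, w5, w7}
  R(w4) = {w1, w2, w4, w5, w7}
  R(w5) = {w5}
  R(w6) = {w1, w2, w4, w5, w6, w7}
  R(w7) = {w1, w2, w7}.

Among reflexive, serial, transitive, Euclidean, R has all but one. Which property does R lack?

Euclidean

Reflexive: yes — every world is R-related to itself.
Serial: yes — every world has a successor (e.g. w1 R w1).
Transitive: yes — every two-step R-path is closed by a direct edge.
Euclidean: no — w3 R w1 and w3 R w4, but not w1 R w4.
Only Euclidean fails.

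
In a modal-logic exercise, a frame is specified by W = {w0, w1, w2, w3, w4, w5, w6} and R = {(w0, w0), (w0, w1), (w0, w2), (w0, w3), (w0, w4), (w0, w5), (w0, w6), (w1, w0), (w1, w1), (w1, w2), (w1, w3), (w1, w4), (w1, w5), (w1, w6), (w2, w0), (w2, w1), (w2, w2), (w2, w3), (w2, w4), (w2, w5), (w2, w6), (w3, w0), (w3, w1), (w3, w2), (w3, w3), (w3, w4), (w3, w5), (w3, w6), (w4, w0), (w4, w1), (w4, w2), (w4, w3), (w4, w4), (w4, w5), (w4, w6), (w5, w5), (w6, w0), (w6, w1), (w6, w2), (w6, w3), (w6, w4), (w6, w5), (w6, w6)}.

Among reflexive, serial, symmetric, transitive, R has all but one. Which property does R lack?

symmetric

Reflexive: yes — every world is R-related to itself.
Serial: yes — every world has a successor (e.g. w0 R w0).
Symmetric: no — w0 R w5 but not w5 R w0.
Transitive: yes — every two-step R-path is closed by a direct edge.
Only symmetric fails.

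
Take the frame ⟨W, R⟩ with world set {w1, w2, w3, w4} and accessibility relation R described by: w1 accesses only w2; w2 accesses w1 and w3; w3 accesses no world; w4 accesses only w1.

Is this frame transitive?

Transitive: no — w1 R w2 and w2 R w3, but not w1 R w3.

No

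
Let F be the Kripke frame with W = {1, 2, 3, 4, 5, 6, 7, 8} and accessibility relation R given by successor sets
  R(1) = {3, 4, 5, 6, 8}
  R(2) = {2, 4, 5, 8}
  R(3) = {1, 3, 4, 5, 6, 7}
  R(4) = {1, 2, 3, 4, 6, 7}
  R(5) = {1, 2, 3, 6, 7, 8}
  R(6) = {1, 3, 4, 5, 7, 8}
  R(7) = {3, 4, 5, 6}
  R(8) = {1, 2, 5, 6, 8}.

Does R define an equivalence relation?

Reflexive: no — 1 is not related to itself.
Symmetric: yes — every pair in R has its reverse in R.
Transitive: no — 1 R 3 and 3 R 7, but not 1 R 7.
So R is not an equivalence relation.

No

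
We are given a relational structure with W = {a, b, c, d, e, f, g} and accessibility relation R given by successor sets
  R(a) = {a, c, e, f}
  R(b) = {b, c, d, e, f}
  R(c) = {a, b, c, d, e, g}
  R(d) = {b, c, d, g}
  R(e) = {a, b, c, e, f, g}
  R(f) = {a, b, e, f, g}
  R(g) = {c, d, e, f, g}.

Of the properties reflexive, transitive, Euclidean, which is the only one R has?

reflexive

Reflexive: yes — every world is R-related to itself.
Transitive: no — a R c and c R b, but not a R b.
Euclidean: no — a R c and a R f, but not c R f.
Only reflexive holds.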